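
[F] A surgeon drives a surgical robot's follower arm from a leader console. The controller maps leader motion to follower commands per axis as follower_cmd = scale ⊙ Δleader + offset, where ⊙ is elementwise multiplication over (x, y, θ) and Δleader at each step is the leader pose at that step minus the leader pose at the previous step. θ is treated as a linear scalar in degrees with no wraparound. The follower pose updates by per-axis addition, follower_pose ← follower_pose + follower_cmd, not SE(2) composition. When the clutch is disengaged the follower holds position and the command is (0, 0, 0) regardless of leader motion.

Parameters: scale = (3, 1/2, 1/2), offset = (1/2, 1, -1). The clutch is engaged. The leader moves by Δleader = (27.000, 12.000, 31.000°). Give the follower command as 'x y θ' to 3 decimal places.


81.500 7.000 14.500

axis x: 3·27.000 + 1/2 = 81.500
axis y: 1/2·12.000 + 1 = 7.000
axis θ: 1/2·31.000 + -1 = 14.500


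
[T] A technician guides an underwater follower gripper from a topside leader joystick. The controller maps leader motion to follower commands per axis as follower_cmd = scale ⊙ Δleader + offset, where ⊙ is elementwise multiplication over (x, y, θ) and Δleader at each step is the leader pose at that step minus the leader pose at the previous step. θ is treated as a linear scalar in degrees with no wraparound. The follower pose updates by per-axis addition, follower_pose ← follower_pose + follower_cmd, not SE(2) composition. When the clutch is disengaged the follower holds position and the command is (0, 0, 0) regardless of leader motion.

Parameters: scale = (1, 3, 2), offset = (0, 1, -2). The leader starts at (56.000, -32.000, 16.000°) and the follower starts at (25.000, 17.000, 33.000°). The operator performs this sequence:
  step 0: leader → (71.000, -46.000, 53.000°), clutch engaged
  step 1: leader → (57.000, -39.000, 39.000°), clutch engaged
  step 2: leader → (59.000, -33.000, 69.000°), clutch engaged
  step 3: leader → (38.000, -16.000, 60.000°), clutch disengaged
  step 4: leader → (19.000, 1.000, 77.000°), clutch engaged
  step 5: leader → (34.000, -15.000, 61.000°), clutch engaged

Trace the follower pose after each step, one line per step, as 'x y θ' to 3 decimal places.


step 0: Δleader=(15.000, -14.000, 37.000°), engaged; cmd=(15.000, -41.000, 72.000°) → follower=(40.000, -24.000, 105.000°)
step 1: Δleader=(-14.000, 7.000, -14.000°), engaged; cmd=(-14.000, 22.000, -30.000°) → follower=(26.000, -2.000, 75.000°)
step 2: Δleader=(2.000, 6.000, 30.000°), engaged; cmd=(2.000, 19.000, 58.000°) → follower=(28.000, 17.000, 133.000°)
step 3: Δleader=(-21.000, 17.000, -9.000°), disengaged; cmd=(0,0,0) → follower holds at (28.000, 17.000, 133.000°)
step 4: Δleader=(-19.000, 17.000, 17.000°), engaged; cmd=(-19.000, 52.000, 32.000°) → follower=(9.000, 69.000, 165.000°)
step 5: Δleader=(15.000, -16.000, -16.000°), engaged; cmd=(15.000, -47.000, -34.000°) → follower=(24.000, 22.000, 131.000°)

40.000 -24.000 105.000
26.000 -2.000 75.000
28.000 17.000 133.000
28.000 17.000 133.000
9.000 69.000 165.000
24.000 22.000 131.000


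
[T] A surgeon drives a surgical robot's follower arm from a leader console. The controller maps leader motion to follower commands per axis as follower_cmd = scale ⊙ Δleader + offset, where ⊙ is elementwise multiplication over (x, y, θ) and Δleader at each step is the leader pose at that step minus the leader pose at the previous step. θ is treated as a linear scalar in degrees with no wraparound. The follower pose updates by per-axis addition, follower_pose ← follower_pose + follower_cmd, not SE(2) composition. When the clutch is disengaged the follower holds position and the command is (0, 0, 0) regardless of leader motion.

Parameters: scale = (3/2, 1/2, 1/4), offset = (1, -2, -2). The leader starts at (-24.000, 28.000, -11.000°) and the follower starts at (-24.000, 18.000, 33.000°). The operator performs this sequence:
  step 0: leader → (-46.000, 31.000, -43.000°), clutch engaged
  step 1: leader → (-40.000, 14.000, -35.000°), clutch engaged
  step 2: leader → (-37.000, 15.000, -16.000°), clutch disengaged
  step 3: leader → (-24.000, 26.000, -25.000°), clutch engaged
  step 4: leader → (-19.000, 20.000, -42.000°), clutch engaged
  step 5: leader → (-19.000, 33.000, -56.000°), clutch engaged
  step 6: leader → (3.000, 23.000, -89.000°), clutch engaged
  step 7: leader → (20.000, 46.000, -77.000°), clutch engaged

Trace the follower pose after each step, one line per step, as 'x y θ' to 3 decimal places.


step 0: Δleader=(-22.000, 3.000, -32.000°), engaged; cmd=(-32.000, -0.500, -10.000°) → follower=(-56.000, 17.500, 23.000°)
step 1: Δleader=(6.000, -17.000, 8.000°), engaged; cmd=(10.000, -10.500, 0.000°) → follower=(-46.000, 7.000, 23.000°)
step 2: Δleader=(3.000, 1.000, 19.000°), disengaged; cmd=(0,0,0) → follower holds at (-46.000, 7.000, 23.000°)
step 3: Δleader=(13.000, 11.000, -9.000°), engaged; cmd=(20.500, 3.500, -4.250°) → follower=(-25.500, 10.500, 18.750°)
step 4: Δleader=(5.000, -6.000, -17.000°), engaged; cmd=(8.500, -5.000, -6.250°) → follower=(-17.000, 5.500, 12.500°)
step 5: Δleader=(0.000, 13.000, -14.000°), engaged; cmd=(1.000, 4.500, -5.500°) → follower=(-16.000, 10.000, 7.000°)
step 6: Δleader=(22.000, -10.000, -33.000°), engaged; cmd=(34.000, -7.000, -10.250°) → follower=(18.000, 3.000, -3.250°)
step 7: Δleader=(17.000, 23.000, 12.000°), engaged; cmd=(26.500, 9.500, 1.000°) → follower=(44.500, 12.500, -2.250°)

-56.000 17.500 23.000
-46.000 7.000 23.000
-46.000 7.000 23.000
-25.500 10.500 18.750
-17.000 5.500 12.500
-16.000 10.000 7.000
18.000 3.000 -3.250
44.500 12.500 -2.250


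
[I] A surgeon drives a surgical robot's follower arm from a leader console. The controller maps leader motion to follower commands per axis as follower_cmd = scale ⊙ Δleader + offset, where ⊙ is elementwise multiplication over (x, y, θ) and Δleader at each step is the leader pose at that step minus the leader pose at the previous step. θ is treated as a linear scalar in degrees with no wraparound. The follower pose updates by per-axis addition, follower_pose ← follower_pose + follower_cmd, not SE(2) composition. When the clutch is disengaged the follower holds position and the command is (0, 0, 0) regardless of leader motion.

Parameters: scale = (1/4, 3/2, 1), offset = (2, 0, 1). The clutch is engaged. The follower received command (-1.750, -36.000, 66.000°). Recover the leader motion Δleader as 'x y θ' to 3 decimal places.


axis x: (-1.750 − 2) / (1/4) = -15.000
axis y: (-36.000 − 0) / (3/2) = -24.000
axis θ: (66.000 − 1) / (1) = 65.000

-15.000 -24.000 65.000


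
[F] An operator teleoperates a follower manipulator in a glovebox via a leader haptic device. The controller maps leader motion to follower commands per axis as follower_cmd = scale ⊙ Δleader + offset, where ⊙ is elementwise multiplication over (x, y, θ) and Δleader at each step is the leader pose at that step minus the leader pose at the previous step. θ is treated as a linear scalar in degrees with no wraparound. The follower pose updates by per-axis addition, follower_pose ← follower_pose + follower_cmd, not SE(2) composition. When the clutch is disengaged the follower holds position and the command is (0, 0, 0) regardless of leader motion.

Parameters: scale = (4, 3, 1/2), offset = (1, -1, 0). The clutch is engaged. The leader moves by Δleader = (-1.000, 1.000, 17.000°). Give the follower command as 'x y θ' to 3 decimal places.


-3.000 2.000 8.500

axis x: 4·-1.000 + 1 = -3.000
axis y: 3·1.000 + -1 = 2.000
axis θ: 1/2·17.000 + 0 = 8.500


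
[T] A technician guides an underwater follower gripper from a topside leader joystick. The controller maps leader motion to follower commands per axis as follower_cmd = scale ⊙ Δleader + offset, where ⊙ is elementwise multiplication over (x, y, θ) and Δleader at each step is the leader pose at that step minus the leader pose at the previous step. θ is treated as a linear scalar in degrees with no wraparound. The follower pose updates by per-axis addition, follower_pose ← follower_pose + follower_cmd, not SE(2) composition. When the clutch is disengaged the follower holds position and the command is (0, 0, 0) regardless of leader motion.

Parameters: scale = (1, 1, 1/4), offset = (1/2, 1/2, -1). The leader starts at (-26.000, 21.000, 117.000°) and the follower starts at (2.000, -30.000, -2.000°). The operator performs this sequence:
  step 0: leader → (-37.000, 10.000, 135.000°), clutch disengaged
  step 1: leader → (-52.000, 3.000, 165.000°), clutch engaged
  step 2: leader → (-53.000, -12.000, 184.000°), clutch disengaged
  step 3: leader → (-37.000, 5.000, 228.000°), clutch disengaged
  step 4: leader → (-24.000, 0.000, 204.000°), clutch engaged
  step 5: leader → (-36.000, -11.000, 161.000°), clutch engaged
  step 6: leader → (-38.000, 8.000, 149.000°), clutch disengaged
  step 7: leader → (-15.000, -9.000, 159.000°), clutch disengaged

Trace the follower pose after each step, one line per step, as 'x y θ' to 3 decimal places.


step 0: Δleader=(-11.000, -11.000, 18.000°), disengaged; cmd=(0,0,0) → follower holds at (2.000, -30.000, -2.000°)
step 1: Δleader=(-15.000, -7.000, 30.000°), engaged; cmd=(-14.500, -6.500, 6.500°) → follower=(-12.500, -36.500, 4.500°)
step 2: Δleader=(-1.000, -15.000, 19.000°), disengaged; cmd=(0,0,0) → follower holds at (-12.500, -36.500, 4.500°)
step 3: Δleader=(16.000, 17.000, 44.000°), disengaged; cmd=(0,0,0) → follower holds at (-12.500, -36.500, 4.500°)
step 4: Δleader=(13.000, -5.000, -24.000°), engaged; cmd=(13.500, -4.500, -7.000°) → follower=(1.000, -41.000, -2.500°)
step 5: Δleader=(-12.000, -11.000, -43.000°), engaged; cmd=(-11.500, -10.500, -11.750°) → follower=(-10.500, -51.500, -14.250°)
step 6: Δleader=(-2.000, 19.000, -12.000°), disengaged; cmd=(0,0,0) → follower holds at (-10.500, -51.500, -14.250°)
step 7: Δleader=(23.000, -17.000, 10.000°), disengaged; cmd=(0,0,0) → follower holds at (-10.500, -51.500, -14.250°)

2.000 -30.000 -2.000
-12.500 -36.500 4.500
-12.500 -36.500 4.500
-12.500 -36.500 4.500
1.000 -41.000 -2.500
-10.500 -51.500 -14.250
-10.500 -51.500 -14.250
-10.500 -51.500 -14.250


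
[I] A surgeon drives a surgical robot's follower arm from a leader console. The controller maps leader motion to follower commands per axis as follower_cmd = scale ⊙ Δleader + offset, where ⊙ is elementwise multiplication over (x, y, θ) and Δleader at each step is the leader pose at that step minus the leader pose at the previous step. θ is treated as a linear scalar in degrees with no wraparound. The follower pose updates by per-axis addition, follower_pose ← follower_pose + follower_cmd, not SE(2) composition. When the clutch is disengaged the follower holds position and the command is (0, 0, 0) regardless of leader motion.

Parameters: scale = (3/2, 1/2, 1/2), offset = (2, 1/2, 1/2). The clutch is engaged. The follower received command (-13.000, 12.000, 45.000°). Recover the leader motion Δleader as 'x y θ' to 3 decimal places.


axis x: (-13.000 − 2) / (3/2) = -10.000
axis y: (12.000 − 1/2) / (1/2) = 23.000
axis θ: (45.000 − 1/2) / (1/2) = 89.000

-10.000 23.000 89.000


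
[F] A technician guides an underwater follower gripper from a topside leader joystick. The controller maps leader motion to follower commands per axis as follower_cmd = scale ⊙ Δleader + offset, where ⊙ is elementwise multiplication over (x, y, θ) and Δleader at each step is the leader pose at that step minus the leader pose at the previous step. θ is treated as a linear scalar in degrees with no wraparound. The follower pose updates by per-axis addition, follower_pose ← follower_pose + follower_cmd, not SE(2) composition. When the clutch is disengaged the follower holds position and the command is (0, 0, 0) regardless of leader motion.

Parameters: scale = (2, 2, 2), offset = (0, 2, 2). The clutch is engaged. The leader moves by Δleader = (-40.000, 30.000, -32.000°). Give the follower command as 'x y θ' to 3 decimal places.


axis x: 2·-40.000 + 0 = -80.000
axis y: 2·30.000 + 2 = 62.000
axis θ: 2·-32.000 + 2 = -62.000

-80.000 62.000 -62.000


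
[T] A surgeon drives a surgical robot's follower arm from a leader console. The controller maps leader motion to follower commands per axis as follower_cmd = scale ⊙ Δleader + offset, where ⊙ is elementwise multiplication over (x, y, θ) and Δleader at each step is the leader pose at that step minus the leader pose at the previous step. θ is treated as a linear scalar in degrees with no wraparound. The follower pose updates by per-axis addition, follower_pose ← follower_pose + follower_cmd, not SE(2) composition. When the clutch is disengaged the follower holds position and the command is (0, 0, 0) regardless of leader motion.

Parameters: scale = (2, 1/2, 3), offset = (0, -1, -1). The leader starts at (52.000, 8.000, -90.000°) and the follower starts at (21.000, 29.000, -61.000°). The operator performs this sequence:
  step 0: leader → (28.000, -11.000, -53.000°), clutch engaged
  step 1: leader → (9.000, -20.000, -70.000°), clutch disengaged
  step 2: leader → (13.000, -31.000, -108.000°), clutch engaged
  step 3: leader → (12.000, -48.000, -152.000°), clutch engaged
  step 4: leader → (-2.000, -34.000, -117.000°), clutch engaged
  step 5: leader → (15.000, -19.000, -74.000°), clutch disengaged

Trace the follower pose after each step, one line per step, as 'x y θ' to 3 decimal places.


-27.000 18.500 49.000
-27.000 18.500 49.000
-19.000 12.000 -66.000
-21.000 2.500 -199.000
-49.000 8.500 -95.000
-49.000 8.500 -95.000

step 0: Δleader=(-24.000, -19.000, 37.000°), engaged; cmd=(-48.000, -10.500, 110.000°) → follower=(-27.000, 18.500, 49.000°)
step 1: Δleader=(-19.000, -9.000, -17.000°), disengaged; cmd=(0,0,0) → follower holds at (-27.000, 18.500, 49.000°)
step 2: Δleader=(4.000, -11.000, -38.000°), engaged; cmd=(8.000, -6.500, -115.000°) → follower=(-19.000, 12.000, -66.000°)
step 3: Δleader=(-1.000, -17.000, -44.000°), engaged; cmd=(-2.000, -9.500, -133.000°) → follower=(-21.000, 2.500, -199.000°)
step 4: Δleader=(-14.000, 14.000, 35.000°), engaged; cmd=(-28.000, 6.000, 104.000°) → follower=(-49.000, 8.500, -95.000°)
step 5: Δleader=(17.000, 15.000, 43.000°), disengaged; cmd=(0,0,0) → follower holds at (-49.000, 8.500, -95.000°)


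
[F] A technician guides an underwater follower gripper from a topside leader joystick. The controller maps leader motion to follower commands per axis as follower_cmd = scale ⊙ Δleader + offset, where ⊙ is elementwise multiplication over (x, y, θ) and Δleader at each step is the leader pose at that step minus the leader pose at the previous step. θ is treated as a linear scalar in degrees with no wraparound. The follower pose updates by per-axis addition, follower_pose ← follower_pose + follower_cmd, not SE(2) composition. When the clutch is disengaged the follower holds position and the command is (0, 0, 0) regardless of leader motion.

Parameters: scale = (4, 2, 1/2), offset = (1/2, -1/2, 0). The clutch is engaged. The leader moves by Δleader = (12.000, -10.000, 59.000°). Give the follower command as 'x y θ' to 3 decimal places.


48.500 -20.500 29.500

axis x: 4·12.000 + 1/2 = 48.500
axis y: 2·-10.000 + -1/2 = -20.500
axis θ: 1/2·59.000 + 0 = 29.500


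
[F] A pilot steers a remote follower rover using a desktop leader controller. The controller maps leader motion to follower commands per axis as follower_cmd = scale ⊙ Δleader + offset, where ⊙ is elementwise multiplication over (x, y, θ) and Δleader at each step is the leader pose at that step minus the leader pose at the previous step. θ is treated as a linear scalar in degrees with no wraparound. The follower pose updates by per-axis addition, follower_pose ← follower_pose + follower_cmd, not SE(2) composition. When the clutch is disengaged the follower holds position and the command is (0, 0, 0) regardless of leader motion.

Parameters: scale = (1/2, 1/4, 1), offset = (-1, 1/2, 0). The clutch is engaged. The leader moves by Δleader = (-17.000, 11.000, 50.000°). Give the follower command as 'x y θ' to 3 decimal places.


axis x: 1/2·-17.000 + -1 = -9.500
axis y: 1/4·11.000 + 1/2 = 3.250
axis θ: 1·50.000 + 0 = 50.000

-9.500 3.250 50.000


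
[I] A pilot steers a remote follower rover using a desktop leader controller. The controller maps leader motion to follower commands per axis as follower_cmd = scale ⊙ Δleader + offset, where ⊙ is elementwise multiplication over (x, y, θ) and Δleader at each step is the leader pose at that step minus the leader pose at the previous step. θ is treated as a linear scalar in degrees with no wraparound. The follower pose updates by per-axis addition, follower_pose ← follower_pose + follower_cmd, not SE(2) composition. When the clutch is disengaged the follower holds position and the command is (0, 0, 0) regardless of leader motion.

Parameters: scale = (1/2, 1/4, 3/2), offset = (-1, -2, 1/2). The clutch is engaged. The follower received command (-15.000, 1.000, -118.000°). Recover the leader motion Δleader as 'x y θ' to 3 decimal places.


axis x: (-15.000 − -1) / (1/2) = -28.000
axis y: (1.000 − -2) / (1/4) = 12.000
axis θ: (-118.000 − 1/2) / (3/2) = -79.000

-28.000 12.000 -79.000


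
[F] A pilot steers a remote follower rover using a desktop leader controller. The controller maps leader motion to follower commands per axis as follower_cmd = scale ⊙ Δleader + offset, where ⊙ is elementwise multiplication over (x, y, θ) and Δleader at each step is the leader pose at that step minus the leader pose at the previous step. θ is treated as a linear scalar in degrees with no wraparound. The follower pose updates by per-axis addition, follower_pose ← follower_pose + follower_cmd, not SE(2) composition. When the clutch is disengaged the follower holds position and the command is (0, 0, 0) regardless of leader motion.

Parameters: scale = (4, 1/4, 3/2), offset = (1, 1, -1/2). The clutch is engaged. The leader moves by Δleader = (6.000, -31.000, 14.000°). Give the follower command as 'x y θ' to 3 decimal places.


25.000 -6.750 20.500

axis x: 4·6.000 + 1 = 25.000
axis y: 1/4·-31.000 + 1 = -6.750
axis θ: 3/2·14.000 + -1/2 = 20.500


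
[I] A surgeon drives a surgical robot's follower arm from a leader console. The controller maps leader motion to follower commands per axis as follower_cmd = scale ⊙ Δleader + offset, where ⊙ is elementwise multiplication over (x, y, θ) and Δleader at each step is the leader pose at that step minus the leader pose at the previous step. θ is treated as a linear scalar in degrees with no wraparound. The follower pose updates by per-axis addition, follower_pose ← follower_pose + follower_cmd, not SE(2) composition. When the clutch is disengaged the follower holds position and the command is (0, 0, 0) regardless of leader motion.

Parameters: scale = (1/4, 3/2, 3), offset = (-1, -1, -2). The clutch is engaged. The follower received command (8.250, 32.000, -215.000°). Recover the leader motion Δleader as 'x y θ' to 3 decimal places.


37.000 22.000 -71.000

axis x: (8.250 − -1) / (1/4) = 37.000
axis y: (32.000 − -1) / (3/2) = 22.000
axis θ: (-215.000 − -2) / (3) = -71.000


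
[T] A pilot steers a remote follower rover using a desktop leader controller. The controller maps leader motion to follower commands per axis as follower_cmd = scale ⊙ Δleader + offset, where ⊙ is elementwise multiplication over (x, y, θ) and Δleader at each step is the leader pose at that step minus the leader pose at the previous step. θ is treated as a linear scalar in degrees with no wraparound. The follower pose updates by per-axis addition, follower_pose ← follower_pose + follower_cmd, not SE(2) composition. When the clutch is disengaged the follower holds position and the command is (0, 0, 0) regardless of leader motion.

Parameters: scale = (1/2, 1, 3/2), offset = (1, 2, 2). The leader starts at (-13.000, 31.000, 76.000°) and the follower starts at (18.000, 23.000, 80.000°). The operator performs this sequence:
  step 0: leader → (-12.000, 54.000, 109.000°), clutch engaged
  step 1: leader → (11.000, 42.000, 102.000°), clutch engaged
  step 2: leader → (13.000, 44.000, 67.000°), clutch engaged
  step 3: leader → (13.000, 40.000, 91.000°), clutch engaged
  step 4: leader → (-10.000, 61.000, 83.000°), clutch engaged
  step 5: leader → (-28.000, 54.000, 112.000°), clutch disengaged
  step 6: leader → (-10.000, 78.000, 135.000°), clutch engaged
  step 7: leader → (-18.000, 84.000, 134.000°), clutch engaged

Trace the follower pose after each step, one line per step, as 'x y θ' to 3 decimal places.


step 0: Δleader=(1.000, 23.000, 33.000°), engaged; cmd=(1.500, 25.000, 51.500°) → follower=(19.500, 48.000, 131.500°)
step 1: Δleader=(23.000, -12.000, -7.000°), engaged; cmd=(12.500, -10.000, -8.500°) → follower=(32.000, 38.000, 123.000°)
step 2: Δleader=(2.000, 2.000, -35.000°), engaged; cmd=(2.000, 4.000, -50.500°) → follower=(34.000, 42.000, 72.500°)
step 3: Δleader=(0.000, -4.000, 24.000°), engaged; cmd=(1.000, -2.000, 38.000°) → follower=(35.000, 40.000, 110.500°)
step 4: Δleader=(-23.000, 21.000, -8.000°), engaged; cmd=(-10.500, 23.000, -10.000°) → follower=(24.500, 63.000, 100.500°)
step 5: Δleader=(-18.000, -7.000, 29.000°), disengaged; cmd=(0,0,0) → follower holds at (24.500, 63.000, 100.500°)
step 6: Δleader=(18.000, 24.000, 23.000°), engaged; cmd=(10.000, 26.000, 36.500°) → follower=(34.500, 89.000, 137.000°)
step 7: Δleader=(-8.000, 6.000, -1.000°), engaged; cmd=(-3.000, 8.000, 0.500°) → follower=(31.500, 97.000, 137.500°)

19.500 48.000 131.500
32.000 38.000 123.000
34.000 42.000 72.500
35.000 40.000 110.500
24.500 63.000 100.500
24.500 63.000 100.500
34.500 89.000 137.000
31.500 97.000 137.500


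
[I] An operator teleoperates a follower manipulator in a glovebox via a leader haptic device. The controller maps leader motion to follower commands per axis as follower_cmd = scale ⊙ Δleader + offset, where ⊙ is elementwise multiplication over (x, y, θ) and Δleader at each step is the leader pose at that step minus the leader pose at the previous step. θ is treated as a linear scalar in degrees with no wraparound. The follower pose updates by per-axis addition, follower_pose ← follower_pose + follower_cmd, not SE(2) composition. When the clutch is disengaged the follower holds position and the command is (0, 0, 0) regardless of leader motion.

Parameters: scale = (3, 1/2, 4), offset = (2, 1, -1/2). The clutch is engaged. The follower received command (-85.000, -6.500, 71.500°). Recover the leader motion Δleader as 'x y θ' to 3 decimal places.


-29.000 -15.000 18.000

axis x: (-85.000 − 2) / (3) = -29.000
axis y: (-6.500 − 1) / (1/2) = -15.000
axis θ: (71.500 − -1/2) / (4) = 18.000


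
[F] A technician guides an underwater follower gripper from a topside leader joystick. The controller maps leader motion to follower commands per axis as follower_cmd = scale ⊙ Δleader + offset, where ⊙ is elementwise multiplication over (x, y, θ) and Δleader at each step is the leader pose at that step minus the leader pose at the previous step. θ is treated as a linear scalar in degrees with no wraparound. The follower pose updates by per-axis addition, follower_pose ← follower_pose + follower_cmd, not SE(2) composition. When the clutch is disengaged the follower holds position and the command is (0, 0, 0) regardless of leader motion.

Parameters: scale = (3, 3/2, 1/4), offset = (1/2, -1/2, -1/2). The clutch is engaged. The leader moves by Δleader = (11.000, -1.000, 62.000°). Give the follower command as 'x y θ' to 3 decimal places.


axis x: 3·11.000 + 1/2 = 33.500
axis y: 3/2·-1.000 + -1/2 = -2.000
axis θ: 1/4·62.000 + -1/2 = 15.000

33.500 -2.000 15.000


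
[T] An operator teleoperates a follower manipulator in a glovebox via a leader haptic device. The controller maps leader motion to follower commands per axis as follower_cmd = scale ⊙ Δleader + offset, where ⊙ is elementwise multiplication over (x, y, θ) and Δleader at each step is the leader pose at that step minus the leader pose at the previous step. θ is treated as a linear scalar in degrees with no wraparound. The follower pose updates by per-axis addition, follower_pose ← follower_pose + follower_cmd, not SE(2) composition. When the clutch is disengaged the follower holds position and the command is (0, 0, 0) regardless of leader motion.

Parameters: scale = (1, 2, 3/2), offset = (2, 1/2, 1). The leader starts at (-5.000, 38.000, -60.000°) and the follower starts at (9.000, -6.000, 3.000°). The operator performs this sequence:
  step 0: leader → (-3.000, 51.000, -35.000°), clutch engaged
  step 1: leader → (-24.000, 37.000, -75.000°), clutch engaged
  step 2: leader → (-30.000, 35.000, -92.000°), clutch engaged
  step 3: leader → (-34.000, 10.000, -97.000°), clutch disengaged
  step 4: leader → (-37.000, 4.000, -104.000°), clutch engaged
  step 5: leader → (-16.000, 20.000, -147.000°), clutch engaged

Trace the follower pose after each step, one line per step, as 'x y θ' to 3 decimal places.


step 0: Δleader=(2.000, 13.000, 25.000°), engaged; cmd=(4.000, 26.500, 38.500°) → follower=(13.000, 20.500, 41.500°)
step 1: Δleader=(-21.000, -14.000, -40.000°), engaged; cmd=(-19.000, -27.500, -59.000°) → follower=(-6.000, -7.000, -17.500°)
step 2: Δleader=(-6.000, -2.000, -17.000°), engaged; cmd=(-4.000, -3.500, -24.500°) → follower=(-10.000, -10.500, -42.000°)
step 3: Δleader=(-4.000, -25.000, -5.000°), disengaged; cmd=(0,0,0) → follower holds at (-10.000, -10.500, -42.000°)
step 4: Δleader=(-3.000, -6.000, -7.000°), engaged; cmd=(-1.000, -11.500, -9.500°) → follower=(-11.000, -22.000, -51.500°)
step 5: Δleader=(21.000, 16.000, -43.000°), engaged; cmd=(23.000, 32.500, -63.500°) → follower=(12.000, 10.500, -115.000°)

13.000 20.500 41.500
-6.000 -7.000 -17.500
-10.000 -10.500 -42.000
-10.000 -10.500 -42.000
-11.000 -22.000 -51.500
12.000 10.500 -115.000


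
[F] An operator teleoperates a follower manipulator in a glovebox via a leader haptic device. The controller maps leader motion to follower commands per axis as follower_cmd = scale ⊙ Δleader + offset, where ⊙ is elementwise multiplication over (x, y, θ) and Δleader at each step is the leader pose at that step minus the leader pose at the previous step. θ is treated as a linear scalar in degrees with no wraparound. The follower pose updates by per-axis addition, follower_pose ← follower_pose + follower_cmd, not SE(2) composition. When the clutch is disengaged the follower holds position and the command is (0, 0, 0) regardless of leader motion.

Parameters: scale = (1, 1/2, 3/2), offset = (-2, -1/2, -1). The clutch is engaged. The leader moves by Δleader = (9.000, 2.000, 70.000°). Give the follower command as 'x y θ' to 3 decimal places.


7.000 0.500 104.000

axis x: 1·9.000 + -2 = 7.000
axis y: 1/2·2.000 + -1/2 = 0.500
axis θ: 3/2·70.000 + -1 = 104.000


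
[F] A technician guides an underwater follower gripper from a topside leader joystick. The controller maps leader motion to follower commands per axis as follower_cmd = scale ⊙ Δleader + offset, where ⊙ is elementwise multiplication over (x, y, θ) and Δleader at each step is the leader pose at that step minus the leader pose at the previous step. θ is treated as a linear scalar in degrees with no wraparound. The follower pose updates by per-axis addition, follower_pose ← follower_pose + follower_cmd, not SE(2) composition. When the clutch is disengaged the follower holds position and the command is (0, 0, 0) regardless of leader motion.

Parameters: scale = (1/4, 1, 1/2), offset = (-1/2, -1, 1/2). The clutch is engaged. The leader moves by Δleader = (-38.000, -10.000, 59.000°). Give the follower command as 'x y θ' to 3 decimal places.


axis x: 1/4·-38.000 + -1/2 = -10.000
axis y: 1·-10.000 + -1 = -11.000
axis θ: 1/2·59.000 + 1/2 = 30.000

-10.000 -11.000 30.000


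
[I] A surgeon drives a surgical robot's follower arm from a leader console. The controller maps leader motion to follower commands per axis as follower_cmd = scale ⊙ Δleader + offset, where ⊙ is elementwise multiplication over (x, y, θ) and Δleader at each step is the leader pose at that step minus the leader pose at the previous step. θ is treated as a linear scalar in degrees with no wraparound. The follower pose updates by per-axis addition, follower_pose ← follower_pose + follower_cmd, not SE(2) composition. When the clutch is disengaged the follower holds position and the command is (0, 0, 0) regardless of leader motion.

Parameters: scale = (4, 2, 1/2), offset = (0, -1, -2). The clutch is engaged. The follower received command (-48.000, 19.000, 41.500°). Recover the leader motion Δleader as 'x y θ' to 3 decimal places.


-12.000 10.000 87.000

axis x: (-48.000 − 0) / (4) = -12.000
axis y: (19.000 − -1) / (2) = 10.000
axis θ: (41.500 − -2) / (1/2) = 87.000


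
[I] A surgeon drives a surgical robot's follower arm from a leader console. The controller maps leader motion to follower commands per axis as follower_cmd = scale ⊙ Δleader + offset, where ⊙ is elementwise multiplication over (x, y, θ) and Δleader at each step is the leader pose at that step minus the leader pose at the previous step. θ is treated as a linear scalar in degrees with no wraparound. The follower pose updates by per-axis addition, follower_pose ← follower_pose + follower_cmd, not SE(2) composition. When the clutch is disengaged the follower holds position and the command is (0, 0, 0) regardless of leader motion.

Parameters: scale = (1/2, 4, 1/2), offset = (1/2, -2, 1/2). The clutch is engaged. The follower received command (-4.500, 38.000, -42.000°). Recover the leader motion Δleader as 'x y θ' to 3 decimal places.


axis x: (-4.500 − 1/2) / (1/2) = -10.000
axis y: (38.000 − -2) / (4) = 10.000
axis θ: (-42.000 − 1/2) / (1/2) = -85.000

-10.000 10.000 -85.000


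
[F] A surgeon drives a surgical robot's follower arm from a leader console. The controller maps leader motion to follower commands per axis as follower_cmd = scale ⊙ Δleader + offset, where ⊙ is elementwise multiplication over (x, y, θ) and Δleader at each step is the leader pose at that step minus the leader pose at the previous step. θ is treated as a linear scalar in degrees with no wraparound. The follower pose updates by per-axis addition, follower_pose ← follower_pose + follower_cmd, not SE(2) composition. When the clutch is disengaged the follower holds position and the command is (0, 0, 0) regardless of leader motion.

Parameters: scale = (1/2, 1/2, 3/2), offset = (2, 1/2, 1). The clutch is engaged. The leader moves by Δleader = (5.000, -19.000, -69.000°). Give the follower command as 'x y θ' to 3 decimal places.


axis x: 1/2·5.000 + 2 = 4.500
axis y: 1/2·-19.000 + 1/2 = -9.000
axis θ: 3/2·-69.000 + 1 = -102.500

4.500 -9.000 -102.500


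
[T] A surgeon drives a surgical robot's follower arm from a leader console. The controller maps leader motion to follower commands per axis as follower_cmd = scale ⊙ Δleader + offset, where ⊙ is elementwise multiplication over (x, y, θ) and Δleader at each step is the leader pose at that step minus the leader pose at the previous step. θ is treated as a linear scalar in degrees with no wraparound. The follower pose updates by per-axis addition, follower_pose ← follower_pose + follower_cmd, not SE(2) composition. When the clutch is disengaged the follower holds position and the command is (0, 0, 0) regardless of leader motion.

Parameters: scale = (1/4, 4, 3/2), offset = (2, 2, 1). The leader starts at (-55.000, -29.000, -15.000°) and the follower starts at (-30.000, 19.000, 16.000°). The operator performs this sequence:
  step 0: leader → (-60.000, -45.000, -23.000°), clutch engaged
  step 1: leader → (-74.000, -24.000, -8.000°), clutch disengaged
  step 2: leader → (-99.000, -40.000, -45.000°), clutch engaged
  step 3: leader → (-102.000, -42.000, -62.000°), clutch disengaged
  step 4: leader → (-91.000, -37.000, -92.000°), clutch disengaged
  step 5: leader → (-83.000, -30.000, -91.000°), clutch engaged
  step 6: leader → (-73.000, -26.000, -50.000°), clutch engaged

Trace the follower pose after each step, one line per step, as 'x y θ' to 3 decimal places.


-29.250 -43.000 5.000
-29.250 -43.000 5.000
-33.500 -105.000 -49.500
-33.500 -105.000 -49.500
-33.500 -105.000 -49.500
-29.500 -75.000 -47.000
-25.000 -57.000 15.500

step 0: Δleader=(-5.000, -16.000, -8.000°), engaged; cmd=(0.750, -62.000, -11.000°) → follower=(-29.250, -43.000, 5.000°)
step 1: Δleader=(-14.000, 21.000, 15.000°), disengaged; cmd=(0,0,0) → follower holds at (-29.250, -43.000, 5.000°)
step 2: Δleader=(-25.000, -16.000, -37.000°), engaged; cmd=(-4.250, -62.000, -54.500°) → follower=(-33.500, -105.000, -49.500°)
step 3: Δleader=(-3.000, -2.000, -17.000°), disengaged; cmd=(0,0,0) → follower holds at (-33.500, -105.000, -49.500°)
step 4: Δleader=(11.000, 5.000, -30.000°), disengaged; cmd=(0,0,0) → follower holds at (-33.500, -105.000, -49.500°)
step 5: Δleader=(8.000, 7.000, 1.000°), engaged; cmd=(4.000, 30.000, 2.500°) → follower=(-29.500, -75.000, -47.000°)
step 6: Δleader=(10.000, 4.000, 41.000°), engaged; cmd=(4.500, 18.000, 62.500°) → follower=(-25.000, -57.000, 15.500°)


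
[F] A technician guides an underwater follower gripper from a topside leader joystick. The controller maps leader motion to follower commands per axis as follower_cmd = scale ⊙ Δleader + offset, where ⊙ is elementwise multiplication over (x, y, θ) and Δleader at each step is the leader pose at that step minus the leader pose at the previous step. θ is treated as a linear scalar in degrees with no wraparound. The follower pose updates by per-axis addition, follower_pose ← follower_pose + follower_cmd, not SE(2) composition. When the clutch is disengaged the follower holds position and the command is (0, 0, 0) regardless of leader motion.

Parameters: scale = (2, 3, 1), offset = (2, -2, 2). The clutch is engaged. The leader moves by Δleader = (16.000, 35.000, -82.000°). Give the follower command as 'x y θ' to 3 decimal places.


axis x: 2·16.000 + 2 = 34.000
axis y: 3·35.000 + -2 = 103.000
axis θ: 1·-82.000 + 2 = -80.000

34.000 103.000 -80.000


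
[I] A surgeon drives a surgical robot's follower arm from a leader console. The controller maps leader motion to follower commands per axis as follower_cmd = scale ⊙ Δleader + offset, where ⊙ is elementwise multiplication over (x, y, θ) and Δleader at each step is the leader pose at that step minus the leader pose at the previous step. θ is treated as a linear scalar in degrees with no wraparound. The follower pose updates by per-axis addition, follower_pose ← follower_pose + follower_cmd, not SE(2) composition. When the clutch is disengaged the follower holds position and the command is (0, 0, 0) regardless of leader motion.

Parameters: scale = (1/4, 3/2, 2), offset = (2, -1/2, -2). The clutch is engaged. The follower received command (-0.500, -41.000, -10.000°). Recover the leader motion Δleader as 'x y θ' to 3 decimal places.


-10.000 -27.000 -4.000

axis x: (-0.500 − 2) / (1/4) = -10.000
axis y: (-41.000 − -1/2) / (3/2) = -27.000
axis θ: (-10.000 − -2) / (2) = -4.000


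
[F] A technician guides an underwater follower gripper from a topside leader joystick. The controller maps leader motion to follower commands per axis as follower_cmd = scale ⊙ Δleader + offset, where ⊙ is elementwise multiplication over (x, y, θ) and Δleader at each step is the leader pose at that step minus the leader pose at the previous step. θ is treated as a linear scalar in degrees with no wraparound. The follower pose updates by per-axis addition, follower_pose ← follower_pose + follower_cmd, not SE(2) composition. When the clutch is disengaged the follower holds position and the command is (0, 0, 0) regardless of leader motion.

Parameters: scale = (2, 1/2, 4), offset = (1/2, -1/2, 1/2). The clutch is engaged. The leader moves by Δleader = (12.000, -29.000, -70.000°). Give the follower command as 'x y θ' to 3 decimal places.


24.500 -15.000 -279.500

axis x: 2·12.000 + 1/2 = 24.500
axis y: 1/2·-29.000 + -1/2 = -15.000
axis θ: 4·-70.000 + 1/2 = -279.500


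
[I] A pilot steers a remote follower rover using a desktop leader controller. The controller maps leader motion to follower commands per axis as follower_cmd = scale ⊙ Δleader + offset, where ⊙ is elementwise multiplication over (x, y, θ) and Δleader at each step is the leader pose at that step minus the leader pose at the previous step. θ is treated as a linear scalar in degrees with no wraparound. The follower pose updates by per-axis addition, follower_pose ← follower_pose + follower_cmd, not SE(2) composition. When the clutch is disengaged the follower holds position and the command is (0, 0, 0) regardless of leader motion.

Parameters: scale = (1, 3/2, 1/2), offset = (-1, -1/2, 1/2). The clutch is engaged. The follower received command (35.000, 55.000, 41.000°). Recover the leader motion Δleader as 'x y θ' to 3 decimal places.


axis x: (35.000 − -1) / (1) = 36.000
axis y: (55.000 − -1/2) / (3/2) = 37.000
axis θ: (41.000 − 1/2) / (1/2) = 81.000

36.000 37.000 81.000


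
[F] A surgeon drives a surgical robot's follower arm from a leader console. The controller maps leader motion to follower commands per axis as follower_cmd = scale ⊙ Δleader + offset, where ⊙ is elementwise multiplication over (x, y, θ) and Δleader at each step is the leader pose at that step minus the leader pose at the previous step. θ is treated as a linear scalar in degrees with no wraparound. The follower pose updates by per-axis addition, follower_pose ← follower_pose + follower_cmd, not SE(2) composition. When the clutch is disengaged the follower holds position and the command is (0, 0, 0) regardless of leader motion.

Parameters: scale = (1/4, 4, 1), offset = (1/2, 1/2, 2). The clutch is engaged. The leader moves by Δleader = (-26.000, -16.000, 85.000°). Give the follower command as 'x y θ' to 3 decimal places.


axis x: 1/4·-26.000 + 1/2 = -6.000
axis y: 4·-16.000 + 1/2 = -63.500
axis θ: 1·85.000 + 2 = 87.000

-6.000 -63.500 87.000


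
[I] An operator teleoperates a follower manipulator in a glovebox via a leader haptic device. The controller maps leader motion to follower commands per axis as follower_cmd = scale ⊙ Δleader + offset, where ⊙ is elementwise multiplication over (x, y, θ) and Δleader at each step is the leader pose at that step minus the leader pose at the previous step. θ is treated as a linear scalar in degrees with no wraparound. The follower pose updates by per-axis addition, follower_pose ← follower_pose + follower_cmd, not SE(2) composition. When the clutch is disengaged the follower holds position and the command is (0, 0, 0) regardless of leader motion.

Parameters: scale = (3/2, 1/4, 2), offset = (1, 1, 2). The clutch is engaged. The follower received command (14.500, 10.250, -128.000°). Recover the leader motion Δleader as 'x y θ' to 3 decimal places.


axis x: (14.500 − 1) / (3/2) = 9.000
axis y: (10.250 − 1) / (1/4) = 37.000
axis θ: (-128.000 − 2) / (2) = -65.000

9.000 37.000 -65.000


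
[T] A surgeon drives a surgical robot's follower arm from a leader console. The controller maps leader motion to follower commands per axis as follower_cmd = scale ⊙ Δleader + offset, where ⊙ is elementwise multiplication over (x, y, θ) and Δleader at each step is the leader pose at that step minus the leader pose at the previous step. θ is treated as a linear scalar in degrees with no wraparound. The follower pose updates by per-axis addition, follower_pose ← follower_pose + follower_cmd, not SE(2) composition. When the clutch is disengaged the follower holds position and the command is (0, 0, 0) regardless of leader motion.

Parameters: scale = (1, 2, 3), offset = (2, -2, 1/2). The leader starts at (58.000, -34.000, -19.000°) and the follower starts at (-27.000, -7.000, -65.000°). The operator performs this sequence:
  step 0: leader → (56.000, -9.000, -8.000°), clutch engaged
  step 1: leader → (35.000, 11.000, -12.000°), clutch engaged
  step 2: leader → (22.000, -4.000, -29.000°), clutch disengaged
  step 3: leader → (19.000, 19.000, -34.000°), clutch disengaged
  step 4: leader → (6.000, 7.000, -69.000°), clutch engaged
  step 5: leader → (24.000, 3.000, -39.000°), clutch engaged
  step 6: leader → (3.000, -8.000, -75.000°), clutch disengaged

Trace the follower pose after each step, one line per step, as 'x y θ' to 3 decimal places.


step 0: Δleader=(-2.000, 25.000, 11.000°), engaged; cmd=(0.000, 48.000, 33.500°) → follower=(-27.000, 41.000, -31.500°)
step 1: Δleader=(-21.000, 20.000, -4.000°), engaged; cmd=(-19.000, 38.000, -11.500°) → follower=(-46.000, 79.000, -43.000°)
step 2: Δleader=(-13.000, -15.000, -17.000°), disengaged; cmd=(0,0,0) → follower holds at (-46.000, 79.000, -43.000°)
step 3: Δleader=(-3.000, 23.000, -5.000°), disengaged; cmd=(0,0,0) → follower holds at (-46.000, 79.000, -43.000°)
step 4: Δleader=(-13.000, -12.000, -35.000°), engaged; cmd=(-11.000, -26.000, -104.500°) → follower=(-57.000, 53.000, -147.500°)
step 5: Δleader=(18.000, -4.000, 30.000°), engaged; cmd=(20.000, -10.000, 90.500°) → follower=(-37.000, 43.000, -57.000°)
step 6: Δleader=(-21.000, -11.000, -36.000°), disengaged; cmd=(0,0,0) → follower holds at (-37.000, 43.000, -57.000°)

-27.000 41.000 -31.500
-46.000 79.000 -43.000
-46.000 79.000 -43.000
-46.000 79.000 -43.000
-57.000 53.000 -147.500
-37.000 43.000 -57.000
-37.000 43.000 -57.000
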